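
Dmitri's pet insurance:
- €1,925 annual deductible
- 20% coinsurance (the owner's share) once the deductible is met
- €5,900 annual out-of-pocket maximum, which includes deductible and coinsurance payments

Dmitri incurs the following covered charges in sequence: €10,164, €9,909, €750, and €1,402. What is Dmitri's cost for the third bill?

Claim 1 (€10,164): deductible takes €1,925, €8,239 remains; coinsurance €8,239 × 20% = €1,647.80. Owner owes €3,572.80 (running OOP €3,572.80).
Claim 2 (€9,909): deductible already satisfied, so owner's share is 20% × €9,909 = €1,981.80. Owner owes €1,981.80 (running OOP €5,554.60).
Claim 3 (€750): deductible met; 20% of €750 = €150. Owner pays €150; OOP now €5,704.60.

€150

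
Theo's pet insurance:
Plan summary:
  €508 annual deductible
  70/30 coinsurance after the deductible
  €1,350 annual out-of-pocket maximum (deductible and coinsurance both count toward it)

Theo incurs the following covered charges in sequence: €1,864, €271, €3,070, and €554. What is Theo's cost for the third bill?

Claim 1 — €1,864: €508 finishes the deductible; €1,356 goes to coinsurance; owner's 30% is €406.80. Owner pays €914.80; OOP now €914.80.
Claim 2 — €271: deductible already satisfied, so owner's share is 30% × €271 = €81.30. Owner owes €81.30 (running OOP €996.10).
Claim 3 — €3,070: deductible already satisfied, so owner's share is 30% × €3,070 = €921. Adding that to €996.10 gives €1,917.10, past the €1,350 cap; owner pays only €1,350 − €996.10 = €353.90.

€353.90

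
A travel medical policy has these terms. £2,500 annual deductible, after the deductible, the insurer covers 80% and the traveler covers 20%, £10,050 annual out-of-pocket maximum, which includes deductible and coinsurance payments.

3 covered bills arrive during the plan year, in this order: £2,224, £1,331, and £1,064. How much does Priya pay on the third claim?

Claim 1 — £2,224: entire amount goes to the deductible. Cost to traveler: £2,224. OOP to date £2,224.
Claim 2 — £1,331: deductible takes £276, £1,055 remains; 20% of £1,055 = £211. Traveler pays £487; OOP now £2,711.
Claim 3 — £1,064: deductible already satisfied, so traveler's share is 20% × £1,064 = £212.80. Traveler owes £212.80 (running OOP £2,923.80).

£212.80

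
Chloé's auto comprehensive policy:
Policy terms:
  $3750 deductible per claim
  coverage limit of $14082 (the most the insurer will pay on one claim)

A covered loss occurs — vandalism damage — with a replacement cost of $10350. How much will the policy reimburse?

After the deductible, $10350 − $3750 = $6600 remains.
That's under the $14082 cap, so the insurer reimburses the full $6600.

$6600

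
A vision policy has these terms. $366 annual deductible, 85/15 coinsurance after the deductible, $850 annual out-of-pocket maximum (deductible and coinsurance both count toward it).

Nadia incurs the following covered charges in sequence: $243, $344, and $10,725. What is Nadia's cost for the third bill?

$450.85

#1 ($243): fully absorbed by the deductible. Member owes $243 (running OOP $243).
#2 ($344): $123 finishes the deductible; $221 goes to coinsurance; coinsurance $221 × 15% = $33.15. Member owes $156.15 (running OOP $399.15).
#3 ($10,725): 15% coinsurance on $10,725 = $1,608.75. That would push OOP to $2,007.90, over the $850 cap, so member pays $850 − $399.15 = $450.85.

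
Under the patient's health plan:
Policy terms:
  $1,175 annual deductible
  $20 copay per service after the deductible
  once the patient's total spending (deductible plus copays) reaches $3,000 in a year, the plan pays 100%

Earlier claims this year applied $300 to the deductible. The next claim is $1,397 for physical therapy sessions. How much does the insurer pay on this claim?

$300 of the $1,175 deductible is already met, leaving $875.
That leaves $1,397 − $875 = $522 for the copay.
Copay on this service: $20.
So the patient owes $875 + $20 = $895 before any cap.
Cumulative spending $300 + $895 = $1,195 stays under the $3,000 maximum.
The insurer covers the remainder: $1,397 − $895 = $502.

$502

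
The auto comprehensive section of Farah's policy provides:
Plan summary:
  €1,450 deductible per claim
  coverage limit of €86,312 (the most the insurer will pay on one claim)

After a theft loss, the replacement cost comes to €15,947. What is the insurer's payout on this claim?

€14,497

Less the €1,450 deductible: €15,947 − €1,450 = €14,497.
That's under the €86,312 cap, so the insurer reimburses the full €14,497.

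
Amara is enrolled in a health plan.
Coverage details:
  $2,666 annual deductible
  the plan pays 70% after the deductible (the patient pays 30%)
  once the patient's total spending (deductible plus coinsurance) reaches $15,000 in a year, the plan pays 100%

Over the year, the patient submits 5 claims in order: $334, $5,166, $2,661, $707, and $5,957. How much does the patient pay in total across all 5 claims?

Claim 1 — $334: all of it applies to the deductible. Cost to patient: $334. OOP to date $334.
Claim 2 — $5,166: deductible takes $2,332, $2,834 remains; coinsurance $2,834 × 30% = $850.20. Patient pays $3,182.20; OOP now $3,516.20.
Claim 3 — $2,661: 30% coinsurance on $2,661 = $798.30. Cost to patient: $798.30. OOP to date $4,314.50.
Claim 4 — $707: 30% coinsurance on $707 = $212.10. Patient pays $212.10; OOP now $4,526.60.
Claim 5 — $5,957: 30% coinsurance on $5,957 = $1,787.10. Patient owes $1,787.10 (running OOP $6,313.70).
Summing the patient's payments: $334 + $3,182.20 + $798.30 + $212.10 + $1,787.10 = $6,313.70.

$6,313.70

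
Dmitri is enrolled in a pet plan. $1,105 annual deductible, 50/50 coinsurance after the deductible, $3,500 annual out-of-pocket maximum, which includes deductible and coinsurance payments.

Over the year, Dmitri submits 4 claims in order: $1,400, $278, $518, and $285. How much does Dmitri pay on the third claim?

Bill 1, $1,400: deductible takes $1,105, $295 remains; coinsurance $295 × 50% = $147.50. Cost to owner: $1,252.50. OOP to date $1,252.50.
Bill 2, $278: deductible already satisfied, so owner's share is 50% × $278 = $139. Cost to owner: $139. OOP to date $1,391.50.
Bill 3, $518: deductible met; 50% of $518 = $259. Cost to owner: $259. OOP to date $1,650.50.

$259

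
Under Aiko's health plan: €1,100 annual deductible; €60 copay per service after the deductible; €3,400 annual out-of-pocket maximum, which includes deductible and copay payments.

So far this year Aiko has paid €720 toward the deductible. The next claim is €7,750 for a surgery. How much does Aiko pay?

€440

Deductible still to meet: €1,100 − €720 = €380.
That leaves €7,750 − €380 = €7,370 for the copay.
Copay on this service: €60.
Patient responsibility before any cap: €380 + €60 = €440.
Cumulative spending €720 + €440 = €1,160 stays under the €3,400 maximum.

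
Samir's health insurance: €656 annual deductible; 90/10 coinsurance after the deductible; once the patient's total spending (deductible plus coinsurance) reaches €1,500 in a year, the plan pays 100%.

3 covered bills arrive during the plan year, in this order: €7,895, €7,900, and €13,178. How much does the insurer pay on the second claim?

Bill 1, €7,895: deductible takes €656, €7,239 remains; 10% of €7,239 = €723.90. Cost to patient: €1,379.90. OOP to date €1,379.90. Plan pays €7,895 − €1,379.90 = €6,515.10.
Bill 2, €7,900: deductible already satisfied, so patient's share is 10% × €7,900 = €790. OOP would hit €2,169.90 > €1,500, so the cap limits the patient to €1,500 − €1,379.90 = €120.10. Plan pays €7,900 − €120.10 = €7,779.90.

€7,779.90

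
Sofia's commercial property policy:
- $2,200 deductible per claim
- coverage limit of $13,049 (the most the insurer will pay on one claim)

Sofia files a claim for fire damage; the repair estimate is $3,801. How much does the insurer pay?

$1,601

Subtract the deductible: $3,801 − $2,200 = $1,601.
That's under the $13,049 cap, so the insurer reimburses the full $1,601.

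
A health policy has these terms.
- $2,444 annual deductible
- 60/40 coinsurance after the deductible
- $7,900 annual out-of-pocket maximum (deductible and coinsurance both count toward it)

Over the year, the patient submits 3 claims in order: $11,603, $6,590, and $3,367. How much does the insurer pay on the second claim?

Claim 1 — $11,603: $2,444 finishes the deductible; $9,159 goes to coinsurance; 40% of $9,159 = $3,663.60. Cost to patient: $6,107.60. OOP to date $6,107.60. Plan pays $11,603 − $6,107.60 = $5,495.40.
Claim 2 — $6,590: deductible already satisfied, so patient's share is 40% × $6,590 = $2,636. Adding that to $6,107.60 gives $8,743.60, past the $7,900 cap; patient pays only $7,900 − $6,107.60 = $1,792.40. Plan pays $6,590 − $1,792.40 = $4,797.60.

$4,797.60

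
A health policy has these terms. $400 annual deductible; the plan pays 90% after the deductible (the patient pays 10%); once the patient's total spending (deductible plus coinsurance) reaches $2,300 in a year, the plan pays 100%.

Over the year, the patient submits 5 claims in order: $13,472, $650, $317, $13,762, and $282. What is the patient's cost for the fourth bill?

Claim 1 — $13,472: deductible takes $400, $13,072 remains; patient's 10% is $1,307.20. Cost to patient: $1,707.20. OOP to date $1,707.20.
Claim 2 — $650: deductible met; 10% of $650 = $65. Patient pays $65; OOP now $1,772.20.
Claim 3 — $317: deductible met; 10% of $317 = $31.70. Cost to patient: $31.70. OOP to date $1,803.90.
Claim 4 — $13,762: deductible already satisfied, so patient's share is 10% × $13,762 = $1,376.20. Adding that to $1,803.90 gives $3,180.10, past the $2,300 cap; patient pays only $2,300 − $1,803.90 = $496.10.

$496.10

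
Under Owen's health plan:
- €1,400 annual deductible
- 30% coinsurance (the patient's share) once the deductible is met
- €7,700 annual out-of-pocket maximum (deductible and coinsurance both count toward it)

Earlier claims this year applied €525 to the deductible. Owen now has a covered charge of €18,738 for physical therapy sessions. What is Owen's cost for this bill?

Deductible still to meet: €1,400 − €525 = €875.
That leaves €18,738 − €875 = €17,863 for coinsurance.
Patient's 30% share of €17,863 is €5,358.90.
That puts the patient's cost at €875 + €5,358.90 = €6,233.90 before any cap.
Total out-of-pocket so far would be €525 + €6,233.90 = €6,758.90, below the €7,700 cap — no reduction.

€6,233.90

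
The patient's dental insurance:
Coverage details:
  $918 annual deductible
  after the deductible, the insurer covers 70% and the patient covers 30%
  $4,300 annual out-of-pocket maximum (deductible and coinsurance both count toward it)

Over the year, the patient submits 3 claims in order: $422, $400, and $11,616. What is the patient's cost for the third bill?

$3,478

Bill 1, $422: all of it applies to the deductible. Patient owes $422 (running OOP $422).
Bill 2, $400: all of it applies to the deductible. Patient pays $400; OOP now $822.
Bill 3, $11,616: $96 finishes the deductible; $11,520 goes to coinsurance; coinsurance $11,520 × 30% = $3,456. Claim cost before the cap: $96 + $3,456 = $3,552. OOP would hit $4,374 > $4,300, so the cap limits the patient to $4,300 − $822 = $3,478.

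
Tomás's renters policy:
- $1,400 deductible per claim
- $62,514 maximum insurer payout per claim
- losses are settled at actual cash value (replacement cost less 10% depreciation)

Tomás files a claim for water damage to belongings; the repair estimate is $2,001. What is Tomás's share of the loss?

At 10% depreciation, ACV = $2,001 − $200.10 = $1,800.90.
Subtract the deductible: $1,800.90 − $1,400 = $400.90.
$400.90 ≤ $62,514, so the limit doesn't bind; insurer pays $400.90.
Out of pocket: $2,001 − $400.90 = $1,600.10.

$1,600.10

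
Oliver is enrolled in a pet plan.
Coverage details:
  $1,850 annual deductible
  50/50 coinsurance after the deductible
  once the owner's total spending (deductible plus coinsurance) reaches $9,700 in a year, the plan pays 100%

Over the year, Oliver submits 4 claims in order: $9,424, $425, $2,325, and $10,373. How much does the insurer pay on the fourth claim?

$7,685

Claim 1 — $9,424: deductible takes $1,850, $7,574 remains; 50% of $7,574 = $3,787. Owner owes $5,637 (running OOP $5,637). Plan pays $9,424 − $5,637 = $3,787.
Claim 2 — $425: deductible already satisfied, so owner's share is 50% × $425 = $212.50. Cost to owner: $212.50. OOP to date $5,849.50. Plan pays $425 − $212.50 = $212.50.
Claim 3 — $2,325: deductible already satisfied, so owner's share is 50% × $2,325 = $1,162.50. Owner owes $1,162.50 (running OOP $7,012). Plan pays $2,325 − $1,162.50 = $1,162.50.
Claim 4 — $10,373: deductible already satisfied, so owner's share is 50% × $10,373 = $5,186.50. Adding that to $7,012 gives $12,198.50, past the $9,700 cap; owner pays only $9,700 − $7,012 = $2,688. Insurer: $10,373 − $2,688 = $7,685.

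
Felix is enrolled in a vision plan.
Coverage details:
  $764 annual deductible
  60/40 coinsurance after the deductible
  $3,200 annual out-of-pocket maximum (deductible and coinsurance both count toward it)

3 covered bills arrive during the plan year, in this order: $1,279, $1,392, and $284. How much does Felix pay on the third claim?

$113.60

Bill 1, $1,279: $764 finishes the deductible; $515 goes to coinsurance; coinsurance $515 × 40% = $206. Member owes $970 (running OOP $970).
Bill 2, $1,392: deductible met; 40% of $1,392 = $556.80. Cost to member: $556.80. OOP to date $1,526.80.
Bill 3, $284: deductible met; 40% of $284 = $113.60. Member owes $113.60 (running OOP $1,640.40).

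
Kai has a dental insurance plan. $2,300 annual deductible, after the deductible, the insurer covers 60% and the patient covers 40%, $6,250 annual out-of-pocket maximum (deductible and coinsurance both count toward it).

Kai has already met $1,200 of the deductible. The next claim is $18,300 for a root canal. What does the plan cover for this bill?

Remaining deductible: $2,300 − $1,200 = $1,100.
After the $1,100 deductible portion, $18,300 − $1,100 = $17,200 is subject to coinsurance.
Patient's 40% share of $17,200 is $6,880.
So the patient owes $1,100 + $6,880 = $7,980 before any cap.
That would bring total out-of-pocket to $9,180, past the $6,250 cap. The patient is capped at $6,250 − $1,200 = $5,050 on this claim.
The insurer covers the remainder: $18,300 − $5,050 = $13,250.

$13,250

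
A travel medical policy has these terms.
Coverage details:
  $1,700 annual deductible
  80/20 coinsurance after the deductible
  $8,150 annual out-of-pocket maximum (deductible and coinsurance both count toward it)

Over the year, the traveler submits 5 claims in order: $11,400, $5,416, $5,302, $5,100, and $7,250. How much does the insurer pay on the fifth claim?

$5,903.60

Claim 1 ($11,400): $1,700 finishes the deductible; $9,700 goes to coinsurance; 20% of $9,700 = $1,940. Traveler owes $3,640 (running OOP $3,640). Plan pays $11,400 − $3,640 = $7,760.
Claim 2 ($5,416): deductible met; 20% of $5,416 = $1,083.20. Cost to traveler: $1,083.20. OOP to date $4,723.20. Insurer: $5,416 − $1,083.20 = $4,332.80.
Claim 3 ($5,302): deductible already satisfied, so traveler's share is 20% × $5,302 = $1,060.40. Traveler owes $1,060.40 (running OOP $5,783.60). Plan pays $5,302 − $1,060.40 = $4,241.60.
Claim 4 ($5,100): deductible already satisfied, so traveler's share is 20% × $5,100 = $1,020. Traveler pays $1,020; OOP now $6,803.60. Plan pays $5,100 − $1,020 = $4,080.
Claim 5 ($7,250): deductible already satisfied, so traveler's share is 20% × $7,250 = $1,450. That would push OOP to $8,253.60, over the $8,150 cap, so traveler pays $8,150 − $6,803.60 = $1,346.40. Insurer: $7,250 − $1,346.40 = $5,903.60.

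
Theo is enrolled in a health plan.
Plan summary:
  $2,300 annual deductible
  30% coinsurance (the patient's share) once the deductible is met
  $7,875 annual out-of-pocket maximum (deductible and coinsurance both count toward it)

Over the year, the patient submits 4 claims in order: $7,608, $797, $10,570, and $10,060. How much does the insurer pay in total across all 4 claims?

$21,160

Claim 1 ($7,608): deductible takes $2,300, $5,308 remains; patient's 30% is $1,592.40. Patient owes $3,892.40 (running OOP $3,892.40). Plan pays $7,608 − $3,892.40 = $3,715.60.
Claim 2 ($797): deductible already satisfied, so patient's share is 30% × $797 = $239.10. Patient owes $239.10 (running OOP $4,131.50). Plan pays $797 − $239.10 = $557.90.
Claim 3 ($10,570): deductible met; 30% of $10,570 = $3,171. Cost to patient: $3,171. OOP to date $7,302.50. Plan pays $10,570 − $3,171 = $7,399.
Claim 4 ($10,060): 30% coinsurance on $10,060 = $3,018. OOP would hit $10,320.50 > $7,875, so the cap limits the patient to $7,875 − $7,302.50 = $572.50. Insurer: $10,060 − $572.50 = $9,487.50.
Insurer total: $3,715.60 + $557.90 + $7,399 + $9,487.50 = $21,160.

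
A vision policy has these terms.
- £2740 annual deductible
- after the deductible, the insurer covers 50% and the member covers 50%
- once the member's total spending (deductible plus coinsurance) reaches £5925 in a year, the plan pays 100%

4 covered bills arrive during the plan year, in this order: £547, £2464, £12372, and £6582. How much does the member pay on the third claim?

Claim 1 (£547): all of it applies to the deductible. Member pays £547; OOP now £547.
Claim 2 (£2464): £2193 to deductible, leaving £271; coinsurance £271 × 50% = £135.50. Member pays £2328.50; OOP now £2875.50.
Claim 3 (£12372): 50% coinsurance on £12372 = £6186. That would push OOP to £9061.50, over the £5925 cap, so member pays £5925 − £2875.50 = £3049.50.

£3049.50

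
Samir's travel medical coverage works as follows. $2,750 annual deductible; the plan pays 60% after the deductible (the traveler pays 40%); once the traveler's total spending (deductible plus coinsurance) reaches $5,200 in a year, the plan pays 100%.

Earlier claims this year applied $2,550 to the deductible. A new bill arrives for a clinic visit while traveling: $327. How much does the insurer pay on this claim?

$76.20

Deductible still to meet: $2,750 − $2,550 = $200.
The remaining $127 (= $327 − $200) moves to coinsurance.
Traveler's 40% share of $127 is $50.80.
That puts the traveler's cost at $200 + $50.80 = $250.80 before any cap.
Total out-of-pocket so far would be $2,550 + $250.80 = $2,800.80, below the $5,200 cap — no reduction.
Insurer pays the balance: $327 − $250.80 = $76.20.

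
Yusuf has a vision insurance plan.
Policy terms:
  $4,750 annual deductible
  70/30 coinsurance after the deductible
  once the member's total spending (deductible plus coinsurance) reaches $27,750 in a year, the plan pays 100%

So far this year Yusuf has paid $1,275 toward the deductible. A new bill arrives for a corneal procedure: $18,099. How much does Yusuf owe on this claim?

Remaining deductible: $4,750 − $1,275 = $3,475.
After the $3,475 deductible portion, $18,099 − $3,475 = $14,624 is subject to coinsurance.
Member's 30% share of $14,624 is $4,387.20.
So the member owes $3,475 + $4,387.20 = $7,862.20 before any cap.
Total out-of-pocket so far would be $1,275 + $7,862.20 = $9,137.20, below the $27,750 cap — no reduction.

$7,862.20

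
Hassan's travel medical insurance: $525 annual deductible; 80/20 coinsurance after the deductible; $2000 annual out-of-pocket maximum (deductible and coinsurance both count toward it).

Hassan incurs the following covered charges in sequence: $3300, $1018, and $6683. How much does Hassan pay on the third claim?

Claim 1 ($3300): $525 to deductible, leaving $2775; 20% of $2775 = $555. Traveler pays $1080; OOP now $1080.
Claim 2 ($1018): deductible already satisfied, so traveler's share is 20% × $1018 = $203.60. Cost to traveler: $203.60. OOP to date $1283.60.
Claim 3 ($6683): 20% coinsurance on $6683 = $1336.60. Adding that to $1283.60 gives $2620.20, past the $2000 cap; traveler pays only $2000 − $1283.60 = $716.40.

$716.40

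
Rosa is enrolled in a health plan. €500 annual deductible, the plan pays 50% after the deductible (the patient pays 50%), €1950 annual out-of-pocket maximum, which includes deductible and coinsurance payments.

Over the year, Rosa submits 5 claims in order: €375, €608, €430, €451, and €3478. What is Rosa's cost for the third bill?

Claim 1 — €375: fully absorbed by the deductible. Patient owes €375 (running OOP €375).
Claim 2 — €608: €125 finishes the deductible; €483 goes to coinsurance; patient's 50% is €241.50. Patient owes €366.50 (running OOP €741.50).
Claim 3 — €430: deductible already satisfied, so patient's share is 50% × €430 = €215. Patient owes €215 (running OOP €956.50).

€215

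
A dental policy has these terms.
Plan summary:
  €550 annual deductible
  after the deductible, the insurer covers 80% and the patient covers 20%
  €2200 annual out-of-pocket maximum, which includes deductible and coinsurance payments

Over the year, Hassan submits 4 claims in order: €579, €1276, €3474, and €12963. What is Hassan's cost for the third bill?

€694.80

Claim 1 — €579: deductible takes €550, €29 remains; patient's 20% is €5.80. Patient owes €555.80 (running OOP €555.80).
Claim 2 — €1276: 20% coinsurance on €1276 = €255.20. Patient pays €255.20; OOP now €811.
Claim 3 — €3474: deductible met; 20% of €3474 = €694.80. Patient owes €694.80 (running OOP €1505.80).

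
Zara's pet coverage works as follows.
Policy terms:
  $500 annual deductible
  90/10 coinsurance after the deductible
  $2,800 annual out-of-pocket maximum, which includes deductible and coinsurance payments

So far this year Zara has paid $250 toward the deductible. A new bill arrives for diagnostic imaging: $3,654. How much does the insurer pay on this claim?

$3,063.60

Remaining deductible: $500 − $250 = $250.
The remaining $3,404 (= $3,654 − $250) moves to coinsurance.
Coinsurance: $3,404 × 10% = $340.40.
Owner responsibility before any cap: $250 + $340.40 = $590.40.
Year-to-date out-of-pocket becomes $250 + $590.40 = $840.40, still under the $2,800 maximum, so no cap applies.
The plan picks up $3,654 − $590.40 = $3,063.60.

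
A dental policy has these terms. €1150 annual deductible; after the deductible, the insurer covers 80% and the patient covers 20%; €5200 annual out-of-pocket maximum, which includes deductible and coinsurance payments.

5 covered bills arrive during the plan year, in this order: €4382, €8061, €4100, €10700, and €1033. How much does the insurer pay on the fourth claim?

Bill 1, €4382: deductible takes €1150, €3232 remains; coinsurance €3232 × 20% = €646.40. Cost to patient: €1796.40. OOP to date €1796.40. Plan pays €4382 − €1796.40 = €2585.60.
Bill 2, €8061: 20% coinsurance on €8061 = €1612.20. Cost to patient: €1612.20. OOP to date €3408.60. Plan pays €8061 − €1612.20 = €6448.80.
Bill 3, €4100: deductible already satisfied, so patient's share is 20% × €4100 = €820. Patient owes €820 (running OOP €4228.60). Insurer: €4100 − €820 = €3280.
Bill 4, €10700: deductible met; 20% of €10700 = €2140. OOP would hit €6368.60 > €5200, so the cap limits the patient to €5200 − €4228.60 = €971.40. Insurer: €10700 − €971.40 = €9728.60.

€9728.60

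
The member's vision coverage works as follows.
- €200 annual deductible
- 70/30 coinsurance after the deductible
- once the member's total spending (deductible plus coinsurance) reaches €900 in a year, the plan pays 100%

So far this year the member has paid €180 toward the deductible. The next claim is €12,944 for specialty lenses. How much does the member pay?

€720

Remaining deductible: €200 − €180 = €20.
The remaining €12,924 (= €12,944 − €20) moves to coinsurance.
Member's 30% share of €12,924 is €3,877.20.
That puts the member's cost at €20 + €3,877.20 = €3,897.20 before any cap.
Adding €3,897.20 to the €180 already spent would give €4,077.20, which exceeds the €900 cap; the member pays just €900 − €180 = €720.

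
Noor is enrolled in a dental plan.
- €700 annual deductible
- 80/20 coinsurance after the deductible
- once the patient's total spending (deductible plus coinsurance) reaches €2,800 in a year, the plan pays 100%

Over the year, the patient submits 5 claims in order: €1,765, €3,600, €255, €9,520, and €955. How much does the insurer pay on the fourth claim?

Claim 1 — €1,765: €700 to deductible, leaving €1,065; coinsurance €1,065 × 20% = €213. Cost to patient: €913. OOP to date €913. Plan pays €1,765 − €913 = €852.
Claim 2 — €3,600: 20% coinsurance on €3,600 = €720. Patient pays €720; OOP now €1,633. Plan pays €3,600 − €720 = €2,880.
Claim 3 — €255: deductible met; 20% of €255 = €51. Cost to patient: €51. OOP to date €1,684. Plan pays €255 − €51 = €204.
Claim 4 — €9,520: 20% coinsurance on €9,520 = €1,904. That would push OOP to €3,588, over the €2,800 cap, so patient pays €2,800 − €1,684 = €1,116. Plan pays €9,520 − €1,116 = €8,404.

€8,404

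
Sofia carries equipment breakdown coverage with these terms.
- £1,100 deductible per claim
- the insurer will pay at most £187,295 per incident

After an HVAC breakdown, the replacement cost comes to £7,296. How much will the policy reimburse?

Less the £1,100 deductible: £7,296 − £1,100 = £6,196.
£6,196 is within the £187,295 limit, so the insurer pays £6,196.

£6,196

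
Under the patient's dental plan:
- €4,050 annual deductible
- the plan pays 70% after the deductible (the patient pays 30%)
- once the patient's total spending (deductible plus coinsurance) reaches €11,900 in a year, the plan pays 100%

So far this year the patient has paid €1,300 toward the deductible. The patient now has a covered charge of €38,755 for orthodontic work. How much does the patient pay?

€1,300 of the €4,050 deductible is already met, leaving €2,750.
That leaves €38,755 − €2,750 = €36,005 for coinsurance.
Coinsurance: €36,005 × 30% = €10,801.50.
Patient responsibility before any cap: €2,750 + €10,801.50 = €13,551.50.
Year-to-date out-of-pocket would reach €1,300 + €13,551.50 = €14,851.50, above the €11,900 maximum, so the patient pays only €11,900 − €1,300 = €10,600.

€10,600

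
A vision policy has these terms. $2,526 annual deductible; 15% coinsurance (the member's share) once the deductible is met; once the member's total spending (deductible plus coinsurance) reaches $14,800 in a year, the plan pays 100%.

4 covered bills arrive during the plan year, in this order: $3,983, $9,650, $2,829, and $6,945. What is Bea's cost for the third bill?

Bill 1, $3,983: deductible takes $2,526, $1,457 remains; member's 15% is $218.55. Cost to member: $2,744.55. OOP to date $2,744.55.
Bill 2, $9,650: 15% coinsurance on $9,650 = $1,447.50. Cost to member: $1,447.50. OOP to date $4,192.05.
Bill 3, $2,829: 15% coinsurance on $2,829 = $424.35. Cost to member: $424.35. OOP to date $4,616.40.

$424.35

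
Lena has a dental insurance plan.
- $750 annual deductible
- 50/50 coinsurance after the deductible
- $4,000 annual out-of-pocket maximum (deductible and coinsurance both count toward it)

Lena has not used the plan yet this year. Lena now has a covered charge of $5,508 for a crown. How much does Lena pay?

The full $750 deductible is still open; $750 of this bill applies to it.
After the $750 deductible portion, $5,508 − $750 = $4,758 is subject to coinsurance.
Coinsurance: $4,758 × 50% = $2,379.
That puts the patient's cost at $750 + $2,379 = $3,129 before any cap.
Total out-of-pocket so far would be $0 + $3,129 = $3,129, below the $4,000 cap — no reduction.

$3,129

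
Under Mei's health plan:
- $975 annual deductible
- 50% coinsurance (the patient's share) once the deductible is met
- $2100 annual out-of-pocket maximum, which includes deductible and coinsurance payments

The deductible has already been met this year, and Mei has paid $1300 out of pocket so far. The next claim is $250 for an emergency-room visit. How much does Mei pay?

With the deductible met, the entire $250 is subject to coinsurance.
50% of $250 = $125 falls to the patient.
Cumulative spending $1300 + $125 = $1425 stays under the $2100 maximum.

$125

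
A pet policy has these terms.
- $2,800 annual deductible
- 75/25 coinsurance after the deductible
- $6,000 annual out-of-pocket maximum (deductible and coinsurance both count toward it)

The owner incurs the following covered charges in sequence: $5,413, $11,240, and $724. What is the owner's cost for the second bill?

$2,546.75

Bill 1, $5,413: deductible takes $2,800, $2,613 remains; owner's 25% is $653.25. Cost to owner: $3,453.25. OOP to date $3,453.25.
Bill 2, $11,240: deductible already satisfied, so owner's share is 25% × $11,240 = $2,810. OOP would hit $6,263.25 > $6,000, so the cap limits the owner to $6,000 − $3,453.25 = $2,546.75.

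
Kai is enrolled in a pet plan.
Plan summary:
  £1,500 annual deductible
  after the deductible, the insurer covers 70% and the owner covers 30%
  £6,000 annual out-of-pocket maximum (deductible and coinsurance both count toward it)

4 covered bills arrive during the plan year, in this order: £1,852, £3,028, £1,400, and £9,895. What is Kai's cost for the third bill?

Claim 1 — £1,852: deductible takes £1,500, £352 remains; owner's 30% is £105.60. Owner pays £1,605.60; OOP now £1,605.60.
Claim 2 — £3,028: deductible already satisfied, so owner's share is 30% × £3,028 = £908.40. Owner pays £908.40; OOP now £2,514.
Claim 3 — £1,400: deductible met; 30% of £1,400 = £420. Owner owes £420 (running OOP £2,934).

£420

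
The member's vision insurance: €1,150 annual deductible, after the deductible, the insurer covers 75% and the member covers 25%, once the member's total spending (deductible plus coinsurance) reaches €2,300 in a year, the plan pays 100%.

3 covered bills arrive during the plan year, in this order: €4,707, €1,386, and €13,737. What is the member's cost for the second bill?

€260.75

Claim 1 — €4,707: €1,150 finishes the deductible; €3,557 goes to coinsurance; member's 25% is €889.25. Member owes €2,039.25 (running OOP €2,039.25).
Claim 2 — €1,386: 25% coinsurance on €1,386 = €346.50. OOP would hit €2,385.75 > €2,300, so the cap limits the member to €2,300 − €2,039.25 = €260.75.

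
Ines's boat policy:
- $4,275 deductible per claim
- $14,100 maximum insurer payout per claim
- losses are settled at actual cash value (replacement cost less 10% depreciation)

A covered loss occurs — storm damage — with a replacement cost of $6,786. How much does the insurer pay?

$1,832.40

At 10% depreciation, ACV = $6,786 − $678.60 = $6,107.40.
After the deductible, $6,107.40 − $4,275 = $1,832.40 remains.
$1,832.40 is within the $14,100 limit, so the insurer pays $1,832.40.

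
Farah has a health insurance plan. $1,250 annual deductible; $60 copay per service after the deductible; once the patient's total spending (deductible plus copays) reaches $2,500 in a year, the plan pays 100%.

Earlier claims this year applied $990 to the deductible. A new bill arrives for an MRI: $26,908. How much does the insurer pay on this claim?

Remaining deductible: $1,250 − $990 = $260.
After the $260 deductible portion, $26,908 − $260 = $26,648 is subject to the copay.
Copay on this service: $60.
That puts the patient's cost at $260 + $60 = $320 before any cap.
Cumulative spending $990 + $320 = $1,310 stays under the $2,500 maximum.
The plan picks up $26,908 − $320 = $26,588.

$26,588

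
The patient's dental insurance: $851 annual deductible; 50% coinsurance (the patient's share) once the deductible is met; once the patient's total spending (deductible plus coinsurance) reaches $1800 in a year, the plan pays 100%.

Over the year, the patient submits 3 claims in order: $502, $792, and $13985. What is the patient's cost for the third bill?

$727.50

Bill 1, $502: fully absorbed by the deductible. Patient owes $502 (running OOP $502).
Bill 2, $792: $349 to deductible, leaving $443; 50% of $443 = $221.50. Patient pays $570.50; OOP now $1072.50.
Bill 3, $13985: deductible met; 50% of $13985 = $6992.50. That would push OOP to $8065, over the $1800 cap, so patient pays $1800 − $1072.50 = $727.50.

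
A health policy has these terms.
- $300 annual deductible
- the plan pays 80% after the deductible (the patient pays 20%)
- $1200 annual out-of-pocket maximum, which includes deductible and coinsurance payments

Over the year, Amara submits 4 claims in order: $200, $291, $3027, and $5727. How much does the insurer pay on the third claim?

$2421.60

#1 ($200): fully absorbed by the deductible. Patient owes $200 (running OOP $200). Insurer: $200 − $200 = $0.
#2 ($291): $100 to deductible, leaving $191; 20% of $191 = $38.20. Patient owes $138.20 (running OOP $338.20). Plan pays $291 − $138.20 = $152.80.
#3 ($3027): 20% coinsurance on $3027 = $605.40. Patient owes $605.40 (running OOP $943.60). Plan pays $3027 − $605.40 = $2421.60.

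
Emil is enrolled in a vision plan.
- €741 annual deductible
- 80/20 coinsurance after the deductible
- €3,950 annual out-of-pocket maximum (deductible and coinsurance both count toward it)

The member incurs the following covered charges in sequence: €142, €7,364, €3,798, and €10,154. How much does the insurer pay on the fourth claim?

Claim 1 — €142: entire amount goes to the deductible. Cost to member: €142. OOP to date €142. Insurer: €142 − €142 = €0.
Claim 2 — €7,364: €599 to deductible, leaving €6,765; coinsurance €6,765 × 20% = €1,353. Member owes €1,952 (running OOP €2,094). Insurer: €7,364 − €1,952 = €5,412.
Claim 3 — €3,798: deductible met; 20% of €3,798 = €759.60. Member pays €759.60; OOP now €2,853.60. Insurer: €3,798 − €759.60 = €3,038.40.
Claim 4 — €10,154: 20% coinsurance on €10,154 = €2,030.80. OOP would hit €4,884.40 > €3,950, so the cap limits the member to €3,950 − €2,853.60 = €1,096.40. Insurer: €10,154 − €1,096.40 = €9,057.60.

€9,057.60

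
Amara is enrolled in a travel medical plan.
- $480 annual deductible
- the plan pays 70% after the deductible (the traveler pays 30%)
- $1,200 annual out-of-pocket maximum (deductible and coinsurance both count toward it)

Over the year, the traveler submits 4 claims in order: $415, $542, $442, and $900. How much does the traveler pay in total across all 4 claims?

$1,025.70

Bill 1, $415: fully absorbed by the deductible. Cost to traveler: $415. OOP to date $415.
Bill 2, $542: deductible takes $65, $477 remains; 30% of $477 = $143.10. Cost to traveler: $208.10. OOP to date $623.10.
Bill 3, $442: deductible already satisfied, so traveler's share is 30% × $442 = $132.60. Traveler pays $132.60; OOP now $755.70.
Bill 4, $900: deductible met; 30% of $900 = $270. Traveler pays $270; OOP now $1,025.70.
Total paid by the traveler: $415 + $208.10 + $132.60 + $270 = $1,025.70.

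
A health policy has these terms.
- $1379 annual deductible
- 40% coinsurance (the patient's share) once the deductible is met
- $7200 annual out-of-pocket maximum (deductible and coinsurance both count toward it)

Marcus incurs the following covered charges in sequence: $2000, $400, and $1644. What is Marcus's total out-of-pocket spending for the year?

$2445

Bill 1, $2000: $1379 finishes the deductible; $621 goes to coinsurance; patient's 40% is $248.40. Patient owes $1627.40 (running OOP $1627.40).
Bill 2, $400: 40% coinsurance on $400 = $160. Cost to patient: $160. OOP to date $1787.40.
Bill 3, $1644: deductible already satisfied, so patient's share is 40% × $1644 = $657.60. Patient owes $657.60 (running OOP $2445).
Summing the patient's payments: $1627.40 + $160 + $657.60 = $2445.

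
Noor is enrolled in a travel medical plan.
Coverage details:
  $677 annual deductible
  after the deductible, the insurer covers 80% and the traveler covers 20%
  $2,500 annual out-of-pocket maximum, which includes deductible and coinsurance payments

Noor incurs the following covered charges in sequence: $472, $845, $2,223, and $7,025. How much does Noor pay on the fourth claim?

$1,250.40

#1 ($472): all of it applies to the deductible. Traveler pays $472; OOP now $472.
#2 ($845): $205 to deductible, leaving $640; 20% of $640 = $128. Traveler owes $333 (running OOP $805).
#3 ($2,223): deductible already satisfied, so traveler's share is 20% × $2,223 = $444.60. Traveler owes $444.60 (running OOP $1,249.60).
#4 ($7,025): deductible already satisfied, so traveler's share is 20% × $7,025 = $1,405. That would push OOP to $2,654.60, over the $2,500 cap, so traveler pays $2,500 − $1,249.60 = $1,250.40.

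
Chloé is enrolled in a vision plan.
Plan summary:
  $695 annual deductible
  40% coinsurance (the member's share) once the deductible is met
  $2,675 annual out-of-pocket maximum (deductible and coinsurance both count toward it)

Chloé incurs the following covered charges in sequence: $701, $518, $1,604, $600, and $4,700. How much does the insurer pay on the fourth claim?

$360

Bill 1, $701: $695 finishes the deductible; $6 goes to coinsurance; 40% of $6 = $2.40. Member owes $697.40 (running OOP $697.40). Insurer: $701 − $697.40 = $3.60.
Bill 2, $518: deductible already satisfied, so member's share is 40% × $518 = $207.20. Cost to member: $207.20. OOP to date $904.60. Insurer: $518 − $207.20 = $310.80.
Bill 3, $1,604: deductible already satisfied, so member's share is 40% × $1,604 = $641.60. Member owes $641.60 (running OOP $1,546.20). Insurer: $1,604 − $641.60 = $962.40.
Bill 4, $600: deductible already satisfied, so member's share is 40% × $600 = $240. Member pays $240; OOP now $1,786.20. Plan pays $600 − $240 = $360.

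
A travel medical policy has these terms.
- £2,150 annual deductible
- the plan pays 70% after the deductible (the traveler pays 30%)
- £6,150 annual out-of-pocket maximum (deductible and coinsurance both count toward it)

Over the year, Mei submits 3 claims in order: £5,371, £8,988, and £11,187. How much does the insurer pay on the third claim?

£10,849.70

#1 (£5,371): £2,150 to deductible, leaving £3,221; 30% of £3,221 = £966.30. Cost to traveler: £3,116.30. OOP to date £3,116.30. Insurer: £5,371 − £3,116.30 = £2,254.70.
#2 (£8,988): 30% coinsurance on £8,988 = £2,696.40. Cost to traveler: £2,696.40. OOP to date £5,812.70. Insurer: £8,988 − £2,696.40 = £6,291.60.
#3 (£11,187): deductible met; 30% of £11,187 = £3,356.10. That would push OOP to £9,168.80, over the £6,150 cap, so traveler pays £6,150 − £5,812.70 = £337.30. Insurer: £11,187 − £337.30 = £10,849.70.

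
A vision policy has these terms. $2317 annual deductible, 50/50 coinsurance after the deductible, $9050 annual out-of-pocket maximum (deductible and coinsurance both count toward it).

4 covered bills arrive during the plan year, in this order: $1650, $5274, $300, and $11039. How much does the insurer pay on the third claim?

$150

#1 ($1650): all of it applies to the deductible. Member owes $1650 (running OOP $1650). Plan pays $1650 − $1650 = $0.
#2 ($5274): $667 finishes the deductible; $4607 goes to coinsurance; 50% of $4607 = $2303.50. Member pays $2970.50; OOP now $4620.50. Insurer: $5274 − $2970.50 = $2303.50.
#3 ($300): 50% coinsurance on $300 = $150. Member pays $150; OOP now $4770.50. Plan pays $300 − $150 = $150.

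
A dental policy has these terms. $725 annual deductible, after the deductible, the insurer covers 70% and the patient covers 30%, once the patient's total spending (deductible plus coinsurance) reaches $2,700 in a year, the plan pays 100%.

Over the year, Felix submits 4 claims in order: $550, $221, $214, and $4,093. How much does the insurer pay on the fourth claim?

$2,865.10

Bill 1, $550: entire amount goes to the deductible. Patient pays $550; OOP now $550. Plan pays $550 − $550 = $0.
Bill 2, $221: $175 to deductible, leaving $46; patient's 30% is $13.80. Patient pays $188.80; OOP now $738.80. Plan pays $221 − $188.80 = $32.20.
Bill 3, $214: 30% coinsurance on $214 = $64.20. Cost to patient: $64.20. OOP to date $803. Insurer: $214 − $64.20 = $149.80.
Bill 4, $4,093: deductible met; 30% of $4,093 = $1,227.90. Patient pays $1,227.90; OOP now $2,030.90. Insurer: $4,093 − $1,227.90 = $2,865.10.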